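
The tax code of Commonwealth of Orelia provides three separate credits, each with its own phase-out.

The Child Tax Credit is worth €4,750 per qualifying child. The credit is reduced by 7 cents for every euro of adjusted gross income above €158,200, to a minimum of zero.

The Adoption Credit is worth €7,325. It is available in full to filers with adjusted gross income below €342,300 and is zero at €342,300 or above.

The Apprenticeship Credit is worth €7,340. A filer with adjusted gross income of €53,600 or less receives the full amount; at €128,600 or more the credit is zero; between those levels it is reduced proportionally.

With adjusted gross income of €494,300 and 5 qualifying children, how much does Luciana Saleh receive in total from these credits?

Child Tax Credit: base = 5 × €4,750 = €23,750. 7% of the €336,100 excess over €158,200 is €23,527; credit = €23,750 − €23,527 = €223.
Adoption Credit: €494,300 meets or exceeds the €342,300 cutoff, so the credit is €0.
Apprenticeship Credit: €494,300 is at or above €128,600, so the credit is €0.
Total: €223 + €0 + €0 = €223.

€223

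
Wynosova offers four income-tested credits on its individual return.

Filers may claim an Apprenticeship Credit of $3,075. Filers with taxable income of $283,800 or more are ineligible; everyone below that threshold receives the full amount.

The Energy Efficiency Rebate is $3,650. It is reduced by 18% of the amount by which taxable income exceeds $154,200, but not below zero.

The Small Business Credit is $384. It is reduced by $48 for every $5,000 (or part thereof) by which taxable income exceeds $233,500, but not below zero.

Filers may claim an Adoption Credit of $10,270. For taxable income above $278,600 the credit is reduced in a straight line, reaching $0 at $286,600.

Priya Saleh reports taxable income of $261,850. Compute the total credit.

Apprenticeship Credit: $261,850 is below the $283,800 cutoff, so the full $3,075 applies.
Energy Efficiency Rebate: 18% of the $107,650 excess over $154,200 is $19,377 ≥ base, so the credit is $0.
Small Business Credit: income exceeds $233,500 by $28,350, which is 6 full-or-partial $5,000 increments; reduction = 6 × $48 = $288, leaving $96.
Adoption Credit: $261,850 is at or below the $278,600 threshold, so the full $10,270 applies.
Total: $3,075 + $0 + $96 + $10,270 = $13,441.

$13,441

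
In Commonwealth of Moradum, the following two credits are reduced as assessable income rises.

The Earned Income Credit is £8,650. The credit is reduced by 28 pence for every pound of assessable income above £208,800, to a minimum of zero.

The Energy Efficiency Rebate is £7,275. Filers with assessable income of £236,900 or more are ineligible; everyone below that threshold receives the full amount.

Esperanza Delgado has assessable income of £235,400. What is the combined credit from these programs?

£8,477

Earned Income Credit: 28% of the £26,600 excess over £208,800 is £7,448; credit = £8,650 − £7,448 = £1,202.
Energy Efficiency Rebate: £235,400 is below the £236,900 cutoff, so the full £7,275 applies.
Total: £1,202 + £7,275 = £8,477.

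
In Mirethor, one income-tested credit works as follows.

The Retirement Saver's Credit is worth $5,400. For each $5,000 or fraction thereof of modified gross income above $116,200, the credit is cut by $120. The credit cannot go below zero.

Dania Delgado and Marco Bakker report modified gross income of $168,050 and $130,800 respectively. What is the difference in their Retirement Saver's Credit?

Dania ($168,050): Retirement Saver's Credit: income exceeds $116,200 by $51,850, which is 11 full-or-partial $5,000 increments; reduction = 11 × $120 = $1,320, leaving $4,080.
Marco ($130,800): Retirement Saver's Credit: income exceeds $116,200 by $14,600, which is 3 full-or-partial $5,000 increments; reduction = 3 × $120 = $360, leaving $5,040.
Difference: |$4,080 − $5,040| = $960.

$960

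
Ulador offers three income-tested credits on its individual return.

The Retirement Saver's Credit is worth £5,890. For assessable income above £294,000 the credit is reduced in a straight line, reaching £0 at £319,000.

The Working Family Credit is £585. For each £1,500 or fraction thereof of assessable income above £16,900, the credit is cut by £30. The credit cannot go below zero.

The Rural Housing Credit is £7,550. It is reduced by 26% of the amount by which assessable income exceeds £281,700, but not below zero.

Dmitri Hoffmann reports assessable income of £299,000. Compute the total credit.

Retirement Saver's Credit: £299,000 is £5,000 into a £25,000 phase-out range, leaving 20,000/25,000 of the credit: £5,890 × 20,000/25,000 = £4,712.
Working Family Credit: income exceeds £16,900 by £282,100 → 189 increments × £30 = £5,670 ≥ base, so the credit is £0.
Rural Housing Credit: 26% of the £17,300 excess over £281,700 is £4,498; credit = £7,550 − £4,498 = £3,052.
Total: £4,712 + £0 + £3,052 = £7,764.

£7,764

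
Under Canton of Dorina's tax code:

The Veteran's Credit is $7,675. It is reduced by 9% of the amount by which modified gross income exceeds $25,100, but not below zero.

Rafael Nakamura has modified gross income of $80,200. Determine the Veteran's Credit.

$2,716

Veteran's Credit: 9% of the $55,100 excess over $25,100 is $4,959; credit = $7,675 − $4,959 = $2,716.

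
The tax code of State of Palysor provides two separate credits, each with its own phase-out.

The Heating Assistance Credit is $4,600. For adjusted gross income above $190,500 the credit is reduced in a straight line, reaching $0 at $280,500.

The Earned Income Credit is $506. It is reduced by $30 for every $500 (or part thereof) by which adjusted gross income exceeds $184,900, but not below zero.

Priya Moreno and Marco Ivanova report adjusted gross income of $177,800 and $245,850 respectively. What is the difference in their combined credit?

Priya ($177,800): Heating Assistance Credit: $177,800 is at or below the $190,500 threshold, so the full $4,600 applies. Earned Income Credit: $177,800 is at or below the $184,900 threshold, so the full $506 applies. total $4,600 + $506 = $5,106
Marco ($245,850): Heating Assistance Credit: $245,850 is $55,350 into a $90,000 phase-out range, leaving 34,650/90,000 of the credit: $4,600 × 34,650/90,000 = $1,771. Earned Income Credit: income exceeds $184,900 by $60,950 → 122 increments × $30 = $3,660 ≥ base, so the credit is $0. total $1,771 + $0 = $1,771
Difference: |$5,106 − $1,771| = $3,335.

$3,335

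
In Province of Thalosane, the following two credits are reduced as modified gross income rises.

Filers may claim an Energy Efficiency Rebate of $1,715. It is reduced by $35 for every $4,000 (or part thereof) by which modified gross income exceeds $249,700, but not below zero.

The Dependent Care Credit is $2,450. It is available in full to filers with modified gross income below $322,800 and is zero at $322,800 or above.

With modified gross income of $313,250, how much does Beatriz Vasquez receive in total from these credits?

$3,605

Energy Efficiency Rebate: income exceeds $249,700 by $63,550, which is 16 full-or-partial $4,000 increments; reduction = 16 × $35 = $560, leaving $1,155.
Dependent Care Credit: $313,250 is below the $322,800 cutoff, so the full $2,450 applies.
Total: $1,155 + $2,450 = $3,605.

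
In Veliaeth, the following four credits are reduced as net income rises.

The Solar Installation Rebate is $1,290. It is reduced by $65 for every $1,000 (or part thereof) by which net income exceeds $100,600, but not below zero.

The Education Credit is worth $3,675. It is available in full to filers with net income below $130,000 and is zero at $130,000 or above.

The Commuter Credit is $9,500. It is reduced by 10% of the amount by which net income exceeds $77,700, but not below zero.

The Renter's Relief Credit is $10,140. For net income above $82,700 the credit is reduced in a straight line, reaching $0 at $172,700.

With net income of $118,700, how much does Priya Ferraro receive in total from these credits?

Solar Installation Rebate: income exceeds $100,600 by $18,100, which is 19 full-or-partial $1,000 increments; reduction = 19 × $65 = $1,235, leaving $55.
Education Credit: $118,700 is below the $130,000 cutoff, so the full $3,675 applies.
Commuter Credit: 10% of the $41,000 excess over $77,700 is $4,100; credit = $9,500 − $4,100 = $5,400.
Renter's Relief Credit: $118,700 is $36,000 into a $90,000 phase-out range, leaving 54,000/90,000 of the credit: $10,140 × 54,000/90,000 = $6,084.
Total: $55 + $3,675 + $5,400 + $6,084 = $15,214.

$15,214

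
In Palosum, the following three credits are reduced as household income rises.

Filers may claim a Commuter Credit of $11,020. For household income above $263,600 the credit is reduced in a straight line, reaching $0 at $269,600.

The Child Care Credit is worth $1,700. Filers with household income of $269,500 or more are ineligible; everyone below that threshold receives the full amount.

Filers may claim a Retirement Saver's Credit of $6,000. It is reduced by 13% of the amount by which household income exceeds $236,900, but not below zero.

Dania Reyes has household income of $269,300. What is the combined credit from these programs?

$4,039

Commuter Credit: $269,300 is $5,700 into a $6,000 phase-out range, leaving 300/6,000 of the credit: $11,020 × 300/6,000 = $551.
Child Care Credit: $269,300 is below the $269,500 cutoff, so the full $1,700 applies.
Retirement Saver's Credit: 13% of the $32,400 excess over $236,900 is $4,212; credit = $6,000 − $4,212 = $1,788.
Total: $551 + $1,700 + $1,788 = $4,039.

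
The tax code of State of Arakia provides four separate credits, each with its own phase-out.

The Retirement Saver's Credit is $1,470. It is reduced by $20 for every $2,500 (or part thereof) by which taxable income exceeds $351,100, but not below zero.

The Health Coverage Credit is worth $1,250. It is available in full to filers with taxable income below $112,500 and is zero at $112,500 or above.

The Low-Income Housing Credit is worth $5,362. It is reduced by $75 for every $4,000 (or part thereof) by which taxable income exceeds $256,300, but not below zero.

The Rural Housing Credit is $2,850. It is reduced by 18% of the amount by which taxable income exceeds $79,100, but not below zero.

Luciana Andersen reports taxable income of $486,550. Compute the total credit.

Retirement Saver's Credit: income exceeds $351,100 by $135,450, which is 55 full-or-partial $2,500 increments; reduction = 55 × $20 = $1,100, leaving $370.
Health Coverage Credit: $486,550 meets or exceeds the $112,500 cutoff, so the credit is $0.
Low-Income Housing Credit: income exceeds $256,300 by $230,250, which is 58 full-or-partial $4,000 increments; reduction = 58 × $75 = $4,350, leaving $1,012.
Rural Housing Credit: 18% of the $407,450 excess over $79,100 is $73,341 ≥ base, so the credit is $0.
Total: $370 + $0 + $1,012 + $0 = $1,382.

$1,382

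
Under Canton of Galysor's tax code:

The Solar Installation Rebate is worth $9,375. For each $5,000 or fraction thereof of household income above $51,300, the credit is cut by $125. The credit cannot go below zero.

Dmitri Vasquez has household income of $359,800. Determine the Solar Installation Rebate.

$1,625

Solar Installation Rebate: income exceeds $51,300 by $308,500, which is 62 full-or-partial $5,000 increments; reduction = 62 × $125 = $7,750, leaving $1,625.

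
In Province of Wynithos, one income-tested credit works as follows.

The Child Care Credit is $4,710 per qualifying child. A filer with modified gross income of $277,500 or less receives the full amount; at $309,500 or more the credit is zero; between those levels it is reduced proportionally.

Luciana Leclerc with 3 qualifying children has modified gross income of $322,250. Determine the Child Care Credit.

$0

Child Care Credit: base = 3 × $4,710 = $14,130. $322,250 is at or above $309,500, so the credit is $0.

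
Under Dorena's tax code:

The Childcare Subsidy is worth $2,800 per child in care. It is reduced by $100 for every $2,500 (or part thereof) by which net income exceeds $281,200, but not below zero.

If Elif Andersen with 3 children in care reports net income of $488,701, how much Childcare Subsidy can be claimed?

$0

Childcare Subsidy: base = 3 × $2,800 = $8,400. income exceeds $281,200 by $207,501 → 84 increments × $100 = $8,400 ≥ base, so the credit is $0.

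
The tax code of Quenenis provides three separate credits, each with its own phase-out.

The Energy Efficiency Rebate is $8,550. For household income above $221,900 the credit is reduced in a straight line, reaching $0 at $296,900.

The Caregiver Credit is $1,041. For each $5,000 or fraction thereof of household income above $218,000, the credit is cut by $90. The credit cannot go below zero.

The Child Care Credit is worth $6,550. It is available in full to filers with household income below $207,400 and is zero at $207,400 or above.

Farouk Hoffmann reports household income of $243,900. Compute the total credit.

Energy Efficiency Rebate: $243,900 is $22,000 into a $75,000 phase-out range, leaving 53,000/75,000 of the credit: $8,550 × 53,000/75,000 = $6,042.
Caregiver Credit: income exceeds $218,000 by $25,900, which is 6 full-or-partial $5,000 increments; reduction = 6 × $90 = $540, leaving $501.
Child Care Credit: $243,900 meets or exceeds the $207,400 cutoff, so the credit is $0.
Total: $6,042 + $501 + $0 = $6,543.

$6,543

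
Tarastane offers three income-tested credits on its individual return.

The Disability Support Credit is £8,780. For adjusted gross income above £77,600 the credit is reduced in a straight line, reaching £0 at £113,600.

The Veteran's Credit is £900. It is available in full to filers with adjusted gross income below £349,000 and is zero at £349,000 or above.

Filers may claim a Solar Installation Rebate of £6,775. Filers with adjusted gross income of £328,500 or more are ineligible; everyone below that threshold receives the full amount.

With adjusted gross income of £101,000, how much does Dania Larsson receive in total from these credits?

Disability Support Credit: £101,000 is £23,400 into a £36,000 phase-out range, leaving 12,600/36,000 of the credit: £8,780 × 12,600/36,000 = £3,073.
Veteran's Credit: £101,000 is below the £349,000 cutoff, so the full £900 applies.
Solar Installation Rebate: £101,000 is below the £328,500 cutoff, so the full £6,775 applies.
Total: £3,073 + £900 + £6,775 = £10,748.

£10,748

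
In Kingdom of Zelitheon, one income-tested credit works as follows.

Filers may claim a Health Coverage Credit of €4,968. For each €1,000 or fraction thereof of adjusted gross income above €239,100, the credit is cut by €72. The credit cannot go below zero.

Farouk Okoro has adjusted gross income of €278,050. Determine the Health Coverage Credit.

Health Coverage Credit: income exceeds €239,100 by €38,950, which is 39 full-or-partial €1,000 increments; reduction = 39 × €72 = €2,808, leaving €2,160.

€2,160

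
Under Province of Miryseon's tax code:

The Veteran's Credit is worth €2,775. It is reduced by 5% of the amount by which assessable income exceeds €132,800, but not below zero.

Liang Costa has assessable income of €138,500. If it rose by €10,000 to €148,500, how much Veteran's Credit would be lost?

At €138,500 — 5% of the €5,700 excess over €132,800 is €285; credit = €2,775 − €285 = €2,490.
At €148,500 — 5% of the €15,700 excess over €132,800 is €785; credit = €2,775 − €785 = €1,990.
Lost: €2,490 − €1,990 = €500.

€500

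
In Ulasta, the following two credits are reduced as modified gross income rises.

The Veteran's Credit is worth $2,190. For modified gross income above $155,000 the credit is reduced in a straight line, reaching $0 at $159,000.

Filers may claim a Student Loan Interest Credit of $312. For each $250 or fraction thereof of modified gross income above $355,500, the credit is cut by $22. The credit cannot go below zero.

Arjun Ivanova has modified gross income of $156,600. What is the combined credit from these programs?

$1,626

Veteran's Credit: $156,600 is $1,600 into a $4,000 phase-out range, leaving 2,400/4,000 of the credit: $2,190 × 2,400/4,000 = $1,314.
Student Loan Interest Credit: $156,600 is at or below the $355,500 threshold, so the full $312 applies.
Total: $1,314 + $312 = $1,626.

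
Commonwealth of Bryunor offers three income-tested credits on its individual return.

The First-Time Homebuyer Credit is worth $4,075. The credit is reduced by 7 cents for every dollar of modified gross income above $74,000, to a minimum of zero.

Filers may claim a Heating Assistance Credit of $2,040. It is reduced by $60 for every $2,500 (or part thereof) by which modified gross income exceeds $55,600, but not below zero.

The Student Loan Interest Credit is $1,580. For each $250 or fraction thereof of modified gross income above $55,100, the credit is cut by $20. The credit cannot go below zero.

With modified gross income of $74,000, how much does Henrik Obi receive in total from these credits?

$5,695

First-Time Homebuyer Credit: $74,000 is at or below the $74,000 threshold, so the full $4,075 applies.
Heating Assistance Credit: income exceeds $55,600 by $18,400, which is 8 full-or-partial $2,500 increments; reduction = 8 × $60 = $480, leaving $1,560.
Student Loan Interest Credit: income exceeds $55,100 by $18,900, which is 76 full-or-partial $250 increments; reduction = 76 × $20 = $1,520, leaving $60.
Total: $4,075 + $1,560 + $60 = $5,695.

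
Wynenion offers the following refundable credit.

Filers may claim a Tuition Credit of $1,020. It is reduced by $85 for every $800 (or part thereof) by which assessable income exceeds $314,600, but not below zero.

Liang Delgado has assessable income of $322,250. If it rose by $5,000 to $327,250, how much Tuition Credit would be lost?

$170

At $322,250 — income exceeds $314,600 by $7,650, which is 10 full-or-partial $800 increments; reduction = 10 × $85 = $850, leaving $170.
At $327,250 — income exceeds $314,600 by $12,650 → 16 increments × $85 = $1,360 ≥ base, so the credit is $0.
Lost: $170 − $0 = $170.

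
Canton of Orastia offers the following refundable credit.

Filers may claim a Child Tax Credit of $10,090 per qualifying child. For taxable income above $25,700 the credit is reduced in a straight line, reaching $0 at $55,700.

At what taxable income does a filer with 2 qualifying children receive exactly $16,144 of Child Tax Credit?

$31,700

Full credit = 2 × $10,090 = $20,180.
$16,144 is 16,144/20,180 of the full $20,180, so 4,036/20,180 of the $30,000 range has been used: income = $25,700 + $30,000 × 4,036/20,180 = $31,700.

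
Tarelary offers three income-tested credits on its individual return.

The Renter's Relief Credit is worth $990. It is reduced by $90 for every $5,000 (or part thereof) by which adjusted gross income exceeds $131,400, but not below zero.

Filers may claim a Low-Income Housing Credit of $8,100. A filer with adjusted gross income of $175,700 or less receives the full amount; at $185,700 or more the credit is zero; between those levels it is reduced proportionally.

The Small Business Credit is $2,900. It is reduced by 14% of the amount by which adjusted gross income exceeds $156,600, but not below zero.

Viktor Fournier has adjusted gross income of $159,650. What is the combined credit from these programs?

Renter's Relief Credit: income exceeds $131,400 by $28,250, which is 6 full-or-partial $5,000 increments; reduction = 6 × $90 = $540, leaving $450.
Low-Income Housing Credit: $159,650 is at or below the $175,700 threshold, so the full $8,100 applies.
Small Business Credit: 14% of the $3,050 excess over $156,600 is $427; credit = $2,900 − $427 = $2,473.
Total: $450 + $8,100 + $2,473 = $11,023.

$11,023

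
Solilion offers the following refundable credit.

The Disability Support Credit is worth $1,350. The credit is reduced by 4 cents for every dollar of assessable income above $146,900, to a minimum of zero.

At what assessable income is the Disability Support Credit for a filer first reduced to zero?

The credit falls by 4% of each dollar above $146,900, so it reaches zero when the excess is $1,350 / 4% = $33,750: income = $146,900 + $33,750 = $180,650.

$180,650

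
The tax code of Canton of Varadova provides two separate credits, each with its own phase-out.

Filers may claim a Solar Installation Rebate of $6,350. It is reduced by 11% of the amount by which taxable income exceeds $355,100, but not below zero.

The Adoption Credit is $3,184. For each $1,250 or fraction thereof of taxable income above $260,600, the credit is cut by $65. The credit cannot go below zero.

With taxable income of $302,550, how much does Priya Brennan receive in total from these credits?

$7,324

Solar Installation Rebate: $302,550 is at or below the $355,100 threshold, so the full $6,350 applies.
Adoption Credit: income exceeds $260,600 by $41,950, which is 34 full-or-partial $1,250 increments; reduction = 34 × $65 = $2,210, leaving $974.
Total: $6,350 + $974 = $7,324.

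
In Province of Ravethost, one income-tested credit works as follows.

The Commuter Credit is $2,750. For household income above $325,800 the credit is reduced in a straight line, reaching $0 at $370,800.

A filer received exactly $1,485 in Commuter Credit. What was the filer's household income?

$346,500

$1,485 is 1,485/2,750 of the full $2,750, so 1,265/2,750 of the $45,000 range has been used: income = $325,800 + $45,000 × 1,265/2,750 = $346,500.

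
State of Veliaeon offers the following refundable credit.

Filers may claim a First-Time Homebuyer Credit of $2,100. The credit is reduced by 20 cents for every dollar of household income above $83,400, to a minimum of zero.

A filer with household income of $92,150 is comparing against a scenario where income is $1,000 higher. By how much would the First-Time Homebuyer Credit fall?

At $92,150 — 20% of the $8,750 excess over $83,400 is $1,750; credit = $2,100 − $1,750 = $350.
At $93,150 — 20% of the $9,750 excess over $83,400 is $1,950; credit = $2,100 − $1,950 = $150.
Lost: $350 − $150 = $200.

$200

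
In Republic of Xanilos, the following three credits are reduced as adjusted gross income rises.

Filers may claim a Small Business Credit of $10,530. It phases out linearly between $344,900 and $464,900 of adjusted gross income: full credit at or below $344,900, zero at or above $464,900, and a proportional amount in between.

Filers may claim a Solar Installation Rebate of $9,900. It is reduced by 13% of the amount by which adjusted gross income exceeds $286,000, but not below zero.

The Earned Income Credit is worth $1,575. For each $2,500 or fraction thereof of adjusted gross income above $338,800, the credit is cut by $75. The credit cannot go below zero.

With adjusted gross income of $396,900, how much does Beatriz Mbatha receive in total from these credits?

$5,967

Small Business Credit: $396,900 is $52,000 into a $120,000 phase-out range, leaving 68,000/120,000 of the credit: $10,530 × 68,000/120,000 = $5,967.
Solar Installation Rebate: 13% of the $110,900 excess over $286,000 is $14,417 ≥ base, so the credit is $0.
Earned Income Credit: income exceeds $338,800 by $58,100 → 24 increments × $75 = $1,800 ≥ base, so the credit is $0.
Total: $5,967 + $0 + $0 = $5,967.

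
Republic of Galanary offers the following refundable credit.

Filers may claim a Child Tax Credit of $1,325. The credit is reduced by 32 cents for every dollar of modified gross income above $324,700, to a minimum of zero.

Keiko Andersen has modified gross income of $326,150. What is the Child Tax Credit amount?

$861

Child Tax Credit: 32% of the $1,450 excess over $324,700 is $464; credit = $1,325 − $464 = $861.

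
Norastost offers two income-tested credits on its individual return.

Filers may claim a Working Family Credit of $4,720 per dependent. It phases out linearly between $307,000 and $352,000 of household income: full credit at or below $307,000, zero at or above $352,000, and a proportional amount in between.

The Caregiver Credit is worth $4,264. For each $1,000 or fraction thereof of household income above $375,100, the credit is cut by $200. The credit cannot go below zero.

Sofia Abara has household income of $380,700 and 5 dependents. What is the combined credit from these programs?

Working Family Credit: base = 5 × $4,720 = $23,600. $380,700 is at or above $352,000, so the credit is $0.
Caregiver Credit: income exceeds $375,100 by $5,600, which is 6 full-or-partial $1,000 increments; reduction = 6 × $200 = $1,200, leaving $3,064.
Total: $0 + $3,064 = $3,064.

$3,064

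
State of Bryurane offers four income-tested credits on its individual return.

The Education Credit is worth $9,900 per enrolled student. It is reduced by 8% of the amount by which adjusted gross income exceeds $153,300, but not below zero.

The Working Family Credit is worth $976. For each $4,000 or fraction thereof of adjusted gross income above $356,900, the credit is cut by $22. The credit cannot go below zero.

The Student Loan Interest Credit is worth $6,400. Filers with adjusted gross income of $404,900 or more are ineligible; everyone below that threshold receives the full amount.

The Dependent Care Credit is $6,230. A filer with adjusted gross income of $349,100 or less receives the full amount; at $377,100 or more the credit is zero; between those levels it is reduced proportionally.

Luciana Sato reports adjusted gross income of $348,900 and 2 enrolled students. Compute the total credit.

$17,758

Education Credit: base = 2 × $9,900 = $19,800. 8% of the $195,600 excess over $153,300 is $15,648; credit = $19,800 − $15,648 = $4,152.
Working Family Credit: $348,900 is at or below the $356,900 threshold, so the full $976 applies.
Student Loan Interest Credit: $348,900 is below the $404,900 cutoff, so the full $6,400 applies.
Dependent Care Credit: $348,900 is at or below the $349,100 threshold, so the full $6,230 applies.
Total: $4,152 + $976 + $6,400 + $6,230 = $17,758.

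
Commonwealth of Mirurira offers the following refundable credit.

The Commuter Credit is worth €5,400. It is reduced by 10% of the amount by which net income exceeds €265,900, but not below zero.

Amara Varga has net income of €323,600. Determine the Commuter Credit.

Commuter Credit: 10% of the €57,700 excess over €265,900 is €5,770 ≥ base, so the credit is €0.

€0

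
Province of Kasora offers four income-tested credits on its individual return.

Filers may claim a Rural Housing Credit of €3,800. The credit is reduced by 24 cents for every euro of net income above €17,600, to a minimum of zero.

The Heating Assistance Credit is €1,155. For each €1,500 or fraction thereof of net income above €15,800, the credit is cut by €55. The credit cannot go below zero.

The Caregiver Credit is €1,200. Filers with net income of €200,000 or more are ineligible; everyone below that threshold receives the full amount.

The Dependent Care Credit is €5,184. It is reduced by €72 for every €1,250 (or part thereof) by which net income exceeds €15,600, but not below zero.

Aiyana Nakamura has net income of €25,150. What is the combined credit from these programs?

€8,566

Rural Housing Credit: 24% of the €7,550 excess over €17,600 is €1,812; credit = €3,800 − €1,812 = €1,988.
Heating Assistance Credit: income exceeds €15,800 by €9,350, which is 7 full-or-partial €1,500 increments; reduction = 7 × €55 = €385, leaving €770.
Caregiver Credit: €25,150 is below the €200,000 cutoff, so the full €1,200 applies.
Dependent Care Credit: income exceeds €15,600 by €9,550, which is 8 full-or-partial €1,250 increments; reduction = 8 × €72 = €576, leaving €4,608.
Total: €1,988 + €770 + €1,200 + €4,608 = €8,566.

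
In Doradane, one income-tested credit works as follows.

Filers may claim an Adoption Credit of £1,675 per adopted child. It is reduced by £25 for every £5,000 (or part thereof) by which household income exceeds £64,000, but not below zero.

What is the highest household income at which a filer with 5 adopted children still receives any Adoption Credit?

£1,734,000

Full credit = 5 × £1,675 = £8,375.
After 334 increments the reduction is 334 × £25 = £8,350, leaving £25; one more increment wipes it out. Increment 334 ends at excess 334 × £5,000 = £1,670,000, so the highest qualifying income is £64,000 + £1,670,000 = £1,734,000.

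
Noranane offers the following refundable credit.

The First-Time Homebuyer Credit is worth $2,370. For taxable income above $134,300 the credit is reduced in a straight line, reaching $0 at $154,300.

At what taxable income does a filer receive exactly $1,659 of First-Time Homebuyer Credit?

$140,300

$1,659 is 1,659/2,370 of the full $2,370, so 711/2,370 of the $20,000 range has been used: income = $134,300 + $20,000 × 711/2,370 = $140,300.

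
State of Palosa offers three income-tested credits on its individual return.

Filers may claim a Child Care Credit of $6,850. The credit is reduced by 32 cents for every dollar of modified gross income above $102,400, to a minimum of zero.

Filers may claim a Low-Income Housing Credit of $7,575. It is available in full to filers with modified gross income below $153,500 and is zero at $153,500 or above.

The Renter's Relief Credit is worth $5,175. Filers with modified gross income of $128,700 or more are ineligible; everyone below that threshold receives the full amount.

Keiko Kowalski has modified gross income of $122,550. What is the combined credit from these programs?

$13,152

Child Care Credit: 32% of the $20,150 excess over $102,400 is $6,448; credit = $6,850 − $6,448 = $402.
Low-Income Housing Credit: $122,550 is below the $153,500 cutoff, so the full $7,575 applies.
Renter's Relief Credit: $122,550 is below the $128,700 cutoff, so the full $5,175 applies.
Total: $402 + $7,575 + $5,175 = $13,152.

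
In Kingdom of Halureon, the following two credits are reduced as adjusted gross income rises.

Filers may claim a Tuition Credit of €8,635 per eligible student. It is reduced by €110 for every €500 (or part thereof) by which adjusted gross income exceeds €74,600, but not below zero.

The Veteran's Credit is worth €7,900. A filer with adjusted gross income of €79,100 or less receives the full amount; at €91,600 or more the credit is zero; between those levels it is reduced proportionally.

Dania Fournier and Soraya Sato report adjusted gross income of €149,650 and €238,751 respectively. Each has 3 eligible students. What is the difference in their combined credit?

€9,295

Dania (€149,650): Tuition Credit: base = 3 × €8,635 = €25,905. income exceeds €74,600 by €75,050, which is 151 full-or-partial €500 increments; reduction = 151 × €110 = €16,610, leaving €9,295. Veteran's Credit: €149,650 is at or above €91,600, so the credit is €0. total €9,295 + €0 = €9,295
Soraya (€238,751): Tuition Credit: base = 3 × €8,635 = €25,905. income exceeds €74,600 by €164,151 → 329 increments × €110 = €36,190 ≥ base, so the credit is €0. Veteran's Credit: €238,751 is at or above €91,600, so the credit is €0. total €0 + €0 = €0
Difference: |€9,295 − €0| = €9,295.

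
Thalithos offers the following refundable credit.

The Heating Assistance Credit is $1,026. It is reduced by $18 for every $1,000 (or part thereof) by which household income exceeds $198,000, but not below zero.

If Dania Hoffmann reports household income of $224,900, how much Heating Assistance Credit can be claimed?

Heating Assistance Credit: income exceeds $198,000 by $26,900, which is 27 full-or-partial $1,000 increments; reduction = 27 × $18 = $486, leaving $540.

$540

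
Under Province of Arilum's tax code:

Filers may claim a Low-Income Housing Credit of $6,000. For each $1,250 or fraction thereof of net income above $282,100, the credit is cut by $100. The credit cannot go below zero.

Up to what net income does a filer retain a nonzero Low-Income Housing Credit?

After 59 increments the reduction is 59 × $100 = $5,900, leaving $100; one more increment wipes it out. Increment 59 ends at excess 59 × $1,250 = $73,750, so the highest qualifying income is $282,100 + $73,750 = $355,850.

$355,850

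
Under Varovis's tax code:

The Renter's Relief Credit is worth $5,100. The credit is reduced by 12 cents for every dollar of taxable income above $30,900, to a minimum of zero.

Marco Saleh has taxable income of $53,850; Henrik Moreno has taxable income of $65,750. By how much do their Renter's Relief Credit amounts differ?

Marco ($53,850): Renter's Relief Credit: 12% of the $22,950 excess over $30,900 is $2,754; credit = $5,100 − $2,754 = $2,346.
Henrik ($65,750): Renter's Relief Credit: 12% of the $34,850 excess over $30,900 is $4,182; credit = $5,100 − $4,182 = $918.
Difference: |$2,346 − $918| = $1,428.

$1,428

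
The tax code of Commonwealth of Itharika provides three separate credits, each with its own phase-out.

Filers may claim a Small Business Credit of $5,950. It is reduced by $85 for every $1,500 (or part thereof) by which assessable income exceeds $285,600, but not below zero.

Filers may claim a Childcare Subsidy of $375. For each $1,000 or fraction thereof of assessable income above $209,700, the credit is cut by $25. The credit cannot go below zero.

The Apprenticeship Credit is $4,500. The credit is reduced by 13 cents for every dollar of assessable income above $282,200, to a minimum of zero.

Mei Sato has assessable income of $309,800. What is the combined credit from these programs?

$5,417

Small Business Credit: income exceeds $285,600 by $24,200, which is 17 full-or-partial $1,500 increments; reduction = 17 × $85 = $1,445, leaving $4,505.
Childcare Subsidy: income exceeds $209,700 by $100,100 → 101 increments × $25 = $2,525 ≥ base, so the credit is $0.
Apprenticeship Credit: 13% of the $27,600 excess over $282,200 is $3,588; credit = $4,500 − $3,588 = $912.
Total: $4,505 + $0 + $912 = $5,417.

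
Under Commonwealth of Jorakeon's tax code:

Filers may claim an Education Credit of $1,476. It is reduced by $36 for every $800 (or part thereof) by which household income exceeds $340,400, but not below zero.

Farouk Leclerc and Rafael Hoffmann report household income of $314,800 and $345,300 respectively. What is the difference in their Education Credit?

Farouk ($314,800): Education Credit: $314,800 is at or below the $340,400 threshold, so the full $1,476 applies.
Rafael ($345,300): Education Credit: income exceeds $340,400 by $4,900, which is 7 full-or-partial $800 increments; reduction = 7 × $36 = $252, leaving $1,224.
Difference: |$1,476 − $1,224| = $252.

$252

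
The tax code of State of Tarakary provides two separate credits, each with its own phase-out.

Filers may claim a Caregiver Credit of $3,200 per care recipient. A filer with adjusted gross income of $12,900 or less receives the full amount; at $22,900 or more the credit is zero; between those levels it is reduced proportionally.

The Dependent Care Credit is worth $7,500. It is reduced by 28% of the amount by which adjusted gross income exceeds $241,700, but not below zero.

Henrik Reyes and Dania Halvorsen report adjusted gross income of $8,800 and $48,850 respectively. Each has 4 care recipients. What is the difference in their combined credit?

$12,800

Henrik ($8,800): Caregiver Credit: base = 4 × $3,200 = $12,800. $8,800 is at or below the $12,900 threshold, so the full $12,800 applies. Dependent Care Credit: $8,800 is at or below the $241,700 threshold, so the full $7,500 applies. total $12,800 + $7,500 = $20,300
Dania ($48,850): Caregiver Credit: base = 4 × $3,200 = $12,800. $48,850 is at or above $22,900, so the credit is $0. Dependent Care Credit: $48,850 is at or below the $241,700 threshold, so the full $7,500 applies. total $0 + $7,500 = $7,500
Difference: |$20,300 − $7,500| = $12,800.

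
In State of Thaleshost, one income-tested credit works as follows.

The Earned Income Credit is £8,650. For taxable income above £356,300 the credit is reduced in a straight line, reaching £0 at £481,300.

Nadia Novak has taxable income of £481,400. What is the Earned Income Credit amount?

Earned Income Credit: £481,400 is at or above £481,300, so the credit is £0.

£0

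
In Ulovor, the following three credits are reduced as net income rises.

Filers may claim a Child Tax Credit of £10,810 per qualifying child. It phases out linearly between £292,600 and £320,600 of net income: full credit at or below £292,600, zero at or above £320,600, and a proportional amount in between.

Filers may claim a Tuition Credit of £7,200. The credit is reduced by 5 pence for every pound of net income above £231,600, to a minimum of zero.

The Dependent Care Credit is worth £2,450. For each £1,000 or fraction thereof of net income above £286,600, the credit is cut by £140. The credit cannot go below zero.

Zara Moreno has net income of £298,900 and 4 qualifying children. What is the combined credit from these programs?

£37,976

Child Tax Credit: base = 4 × £10,810 = £43,240. £298,900 is £6,300 into a £28,000 phase-out range, leaving 21,700/28,000 of the credit: £43,240 × 21,700/28,000 = £33,511.
Tuition Credit: 5% of the £67,300 excess over £231,600 is £3,365; credit = £7,200 − £3,365 = £3,835.
Dependent Care Credit: income exceeds £286,600 by £12,300, which is 13 full-or-partial £1,000 increments; reduction = 13 × £140 = £1,820, leaving £630.
Total: £33,511 + £3,835 + £630 = £37,976.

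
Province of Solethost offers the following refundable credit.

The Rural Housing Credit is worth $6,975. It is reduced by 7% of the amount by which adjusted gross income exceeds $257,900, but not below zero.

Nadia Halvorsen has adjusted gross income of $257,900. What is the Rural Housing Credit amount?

Rural Housing Credit: $257,900 is at or below the $257,900 threshold, so the full $6,975 applies.

$6,975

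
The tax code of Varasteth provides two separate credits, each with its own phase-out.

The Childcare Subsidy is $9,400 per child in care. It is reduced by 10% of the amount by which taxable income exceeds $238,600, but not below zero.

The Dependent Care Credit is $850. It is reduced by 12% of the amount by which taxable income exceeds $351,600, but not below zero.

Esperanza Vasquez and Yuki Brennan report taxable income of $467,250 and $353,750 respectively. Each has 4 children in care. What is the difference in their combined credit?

Esperanza ($467,250): Childcare Subsidy: base = 4 × $9,400 = $37,600. 10% of the $228,650 excess over $238,600 is $22,865; credit = $37,600 − $22,865 = $14,735. Dependent Care Credit: 12% of the $115,650 excess over $351,600 is $13,878 ≥ base, so the credit is $0. total $14,735 + $0 = $14,735
Yuki ($353,750): Childcare Subsidy: base = 4 × $9,400 = $37,600. 10% of the $115,150 excess over $238,600 is $11,515; credit = $37,600 − $11,515 = $26,085. Dependent Care Credit: 12% of the $2,150 excess over $351,600 is $258; credit = $850 − $258 = $592. total $26,085 + $592 = $26,677
Difference: |$14,735 − $26,677| = $11,942.

$11,942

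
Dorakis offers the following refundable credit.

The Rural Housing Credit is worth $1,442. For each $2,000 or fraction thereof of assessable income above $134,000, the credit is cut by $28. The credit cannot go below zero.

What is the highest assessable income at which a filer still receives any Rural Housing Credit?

After 51 increments the reduction is 51 × $28 = $1,428, leaving $14; one more increment wipes it out. Increment 51 ends at excess 51 × $2,000 = $102,000, so the highest qualifying income is $134,000 + $102,000 = $236,000.

$236,000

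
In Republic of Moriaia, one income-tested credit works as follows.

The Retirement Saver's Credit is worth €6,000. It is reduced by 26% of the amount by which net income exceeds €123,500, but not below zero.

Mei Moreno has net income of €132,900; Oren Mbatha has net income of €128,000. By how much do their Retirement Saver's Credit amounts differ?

Mei (€132,900): Retirement Saver's Credit: 26% of the €9,400 excess over €123,500 is €2,444; credit = €6,000 − €2,444 = €3,556.
Oren (€128,000): Retirement Saver's Credit: 26% of the €4,500 excess over €123,500 is €1,170; credit = €6,000 − €1,170 = €4,830.
Difference: |€3,556 − €4,830| = €1,274.

€1,274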